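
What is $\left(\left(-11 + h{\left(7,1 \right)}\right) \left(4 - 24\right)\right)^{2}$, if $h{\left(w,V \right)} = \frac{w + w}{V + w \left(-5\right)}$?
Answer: $\frac{15054400}{289} \approx 52091.0$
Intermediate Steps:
$h{\left(w,V \right)} = \frac{2 w}{V - 5 w}$
$\left(\left(-11 + h{\left(7,1 \right)}\right) \left(4 - 24\right)\right)^{2} = \left(\left(-11 + 2 \cdot 7 \frac{1}{1 - 35}\right) \left(4 - 24\right)\right)^{2} = \left(\left(-11 + 2 \cdot 7 \frac{1}{1 - 35}\right) \left(-20\right)\right)^{2} = \left(\left(-11 + 2 \cdot 7 \frac{1}{-34}\right) \left(-20\right)\right)^{2} = \left(\left(-11 + 2 \cdot 7 \left(- \frac{1}{34}\right)\right) \left(-20\right)\right)^{2} = \left(\left(-11 - \frac{7}{17}\right) \left(-20\right)\right)^{2} = \left(\left(- \frac{194}{17}\right) \left(-20\right)\right)^{2} = \left(\frac{3880}{17}\right)^{2} = \frac{15054400}{289}$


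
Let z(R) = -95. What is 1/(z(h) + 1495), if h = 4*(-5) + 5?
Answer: 1/1400 ≈ 0.00071429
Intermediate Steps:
h = -15 (h = -20 + 5 = -15)
1/(z(h) + 1495) = 1/(-95 + 1495) = 1/1400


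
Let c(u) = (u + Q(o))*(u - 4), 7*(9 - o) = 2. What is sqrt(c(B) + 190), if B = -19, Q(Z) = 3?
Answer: 3*sqrt(62) ≈ 23.622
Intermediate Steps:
o = 61/7 (o = 9 - 1/7*2 = 9 - 2/7 = 61/7 ≈ 8.7143)
c(u) = (-4 + u)*(3 + u) (c(u) = (u + 3)*(u - 4) = (3 + u)*(-4 + u) = (-4 + u)*(3 + u))
sqrt(c(B) + 190) = sqrt((-12 + (-19)**2 - 1*(-19)) + 190) = sqrt((-12 + 361 + 19) + 190) = sqrt(368 + 190) = sqrt(558) = 3*sqrt(62)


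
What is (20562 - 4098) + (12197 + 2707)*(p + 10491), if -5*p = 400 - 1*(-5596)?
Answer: 692507256/5 ≈ 1.3850e+8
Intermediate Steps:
p = -5996/5 (p = -(400 - 1*(-5596))/5 = -(400 + 5596)/5 = -⅕*5996 = -5996/5 ≈ -1199.2)
(20562 - 4098) + (12197 + 2707)*(p + 10491) = (20562 - 4098) + (12197 + 2707)*(-5996/5 + 10491) = 16464 + 14904*(46459/5) = 16464 + 692424936/5 = 692507256/5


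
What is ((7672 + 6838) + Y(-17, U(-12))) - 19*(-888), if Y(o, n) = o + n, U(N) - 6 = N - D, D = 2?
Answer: 31357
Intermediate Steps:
U(N) = 4 + N (U(N) = 6 + (N - 1*2) = 6 + (N - 2) = 6 + (-2 + N) = 4 + N)
Y(o, n) = n + o
((7672 + 6838) + Y(-17, U(-12))) - 19*(-888) = ((7672 + 6838) + ((4 - 12) - 17)) - 19*(-888) = (14510 + (-8 - 17)) + 16872 = (14510 - 25) + 16872 = 14485 + 16872 = 31357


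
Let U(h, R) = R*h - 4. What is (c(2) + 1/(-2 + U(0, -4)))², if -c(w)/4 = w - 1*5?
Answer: 5041/36 ≈ 140.03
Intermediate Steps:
c(w) = 20 - 4*w (c(w) = -4*(w - 1*5) = -4*(w - 5) = -4*(-5 + w) = 20 - 4*w)
U(h, R) = -4 + R*h
(c(2) + 1/(-2 + U(0, -4)))² = ((20 - 4*2) + 1/(-2 + (-4 - 4*0)))² = ((20 - 8) + 1/(-2 + (-4 + 0)))² = (12 + 1/(-2 - 4))² = (12 + 1/(-6))² = (12 - ⅙)² = (71/6)² = 5041/36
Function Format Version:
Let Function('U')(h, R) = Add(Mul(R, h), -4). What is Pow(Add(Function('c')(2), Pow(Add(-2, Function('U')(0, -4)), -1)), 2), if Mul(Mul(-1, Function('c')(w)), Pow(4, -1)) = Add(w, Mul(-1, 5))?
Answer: Rational(5041, 36) ≈ 140.03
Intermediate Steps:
Function('c')(w) = Add(20, Mul(-4, w)) (Function('c')(w) = Mul(-4, Add(w, Mul(-1, 5))) = Mul(-4, Add(w, -5)) = Mul(-4, Add(-5, w)) = Add(20, Mul(-4, w)))
Function('U')(h, R) = Add(-4, Mul(R, h))
Pow(Add(Function('c')(2), Pow(Add(-2, Function('U')(0, -4)), -1)), 2) = Pow(Add(Add(20, Mul(-4, 2)), Pow(Add(-2, Add(-4, Mul(-4, 0))), -1)), 2) = Pow(Add(Add(20, -8), Pow(Add(-2, Add(-4, 0)), -1)), 2) = Pow(Add(12, Pow(Add(-2, -4), -1)), 2) = Pow(Add(12, Pow(-6, -1)), 2) = Pow(Add(12, Rational(-1, 6)), 2) = Pow(Rational(71, 6), 2) = Rational(5041, 36)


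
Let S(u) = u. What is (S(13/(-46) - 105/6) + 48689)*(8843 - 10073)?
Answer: -1376908740/23 ≈ -5.9866e+7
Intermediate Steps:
(S(13/(-46) - 105/6) + 48689)*(8843 - 10073) = ((13/(-46) - 105/6) + 48689)*(8843 - 10073) = ((13*(-1/46) - 105*1/6) + 48689)*(-1230) = ((-13/46 - 35/2) + 48689)*(-1230) = (-409/23 + 48689)*(-1230) = (1119438/23)*(-1230) = -1376908740/23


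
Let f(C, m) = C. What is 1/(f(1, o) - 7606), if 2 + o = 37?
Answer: -1/7605 ≈ -0.00013149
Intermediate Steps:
o = 35 (o = -2 + 37 = 35)
1/(f(1, o) - 7606) = 1/(1 - 7606) = 1/(-7605) = -1/7605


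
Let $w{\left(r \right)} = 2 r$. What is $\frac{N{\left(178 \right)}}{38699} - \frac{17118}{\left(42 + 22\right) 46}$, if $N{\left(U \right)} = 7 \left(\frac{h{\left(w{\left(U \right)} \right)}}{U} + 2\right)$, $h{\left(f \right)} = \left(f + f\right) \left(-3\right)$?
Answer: $- \frac{331327781}{56964928} \approx -5.8163$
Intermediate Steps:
$h{\left(f \right)} = - 6 f$ ($h{\left(f \right)} = 2 f \left(-3\right) = - 6 f$)
$N{\left(U \right)} = -70$ ($N{\left(U \right)} = 7 \left(\frac{\left(-6\right) 2 U}{U} + 2\right) = 7 \left(\frac{\left(-12\right) U}{U} + 2\right) = 7 \left(-12 + 2\right) = 7 \left(-10\right) = -70$)
$\frac{N{\left(178 \right)}}{38699} - \frac{17118}{\left(42 + 22\right) 46} = - \frac{70}{38699} - \frac{17118}{\left(42 + 22\right) 46} = \left(-70\right) \frac{1}{38699} - \frac{17118}{64 \cdot 46} = - \frac{70}{38699} - \frac{17118}{2944} = - \frac{70}{38699} - \frac{8559}{1472} = - \frac{331327781}{56964928}$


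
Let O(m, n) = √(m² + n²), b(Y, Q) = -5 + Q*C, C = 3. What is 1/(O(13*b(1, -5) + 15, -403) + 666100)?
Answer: 333050/221844493783 - √222434/443688987566 ≈ 1.5002e-6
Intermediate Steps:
b(Y, Q) = -5 + 3*Q (b(Y, Q) = -5 + Q*3 = -5 + 3*Q)
1/(O(13*b(1, -5) + 15, -403) + 666100) = 1/(√((13*(-5 + 3*(-5)) + 15)² + (-403)²) + 666100) = 1/(√((13*(-5 - 15) + 15)² + 162409) + 666100) = 1/(√((13*(-20) + 15)² + 162409) + 666100) = 1/(√((-260 + 15)² + 162409) + 666100) = 1/(√((-245)² + 162409) + 666100) = 1/(√(60025 + 162409) + 666100) = 1/(√222434 + 666100) = 1/(666100 + √222434)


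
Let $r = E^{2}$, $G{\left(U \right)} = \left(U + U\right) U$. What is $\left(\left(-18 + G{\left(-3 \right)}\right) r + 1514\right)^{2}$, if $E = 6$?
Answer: $2292196$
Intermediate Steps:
$G{\left(U \right)} = 2 U^{2}$ ($G{\left(U \right)} = 2 U U = 2 U^{2}$)
$r = 36$ ($r = 6^{2} = 36$)
$\left(\left(-18 + G{\left(-3 \right)}\right) r + 1514\right)^{2} = \left(\left(-18 + 2 \left(-3\right)^{2}\right) 36 + 1514\right)^{2} = \left(\left(-18 + 2 \cdot 9\right) 36 + 1514\right)^{2} = \left(\left(-18 + 18\right) 36 + 1514\right)^{2} = \left(0 \cdot 36 + 1514\right)^{2} = \left(0 + 1514\right)^{2} = 1514^{2} = 2292196$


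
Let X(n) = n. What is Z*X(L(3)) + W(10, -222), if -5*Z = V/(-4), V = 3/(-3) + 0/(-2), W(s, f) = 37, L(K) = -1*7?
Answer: 747/20 ≈ 37.350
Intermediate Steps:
L(K) = -7
V = -1 (V = 3*(-1/3) + 0*(-1/2) = -1 + 0 = -1)
Z = -1/20 (Z = -(-1)/(5*(-4)) = -(-1)*(-1)/(5*4) = -1/5*1/4 = -1/20 ≈ -0.050000)
Z*X(L(3)) + W(10, -222) = -1/20*(-7) + 37 = 7/20 + 37 = 747/20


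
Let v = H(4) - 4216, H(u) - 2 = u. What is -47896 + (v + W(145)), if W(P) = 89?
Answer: -52017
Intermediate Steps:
H(u) = 2 + u
v = -4210 (v = (2 + 4) - 4216 = 6 - 4216 = -4210)
-47896 + (v + W(145)) = -47896 + (-4210 + 89) = -47896 - 4121 = -52017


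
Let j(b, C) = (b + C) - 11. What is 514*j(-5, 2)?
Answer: -7196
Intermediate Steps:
j(b, C) = -11 + C + b (j(b, C) = (C + b) - 11 = -11 + C + b)
514*j(-5, 2) = 514*(-11 + 2 - 5) = 514*(-14) = -7196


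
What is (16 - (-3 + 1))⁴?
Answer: 104976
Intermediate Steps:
(16 - (-3 + 1))⁴ = (16 - 1*(-2))⁴ = (16 + 2)⁴ = 18⁴ = 104976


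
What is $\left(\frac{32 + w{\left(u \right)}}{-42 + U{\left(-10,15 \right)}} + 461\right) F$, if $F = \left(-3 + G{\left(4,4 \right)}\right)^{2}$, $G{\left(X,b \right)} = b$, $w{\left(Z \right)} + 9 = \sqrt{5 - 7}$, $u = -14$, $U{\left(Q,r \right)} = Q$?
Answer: $\frac{23949}{52} - \frac{i \sqrt{2}}{52} \approx 460.56 - 0.027196 i$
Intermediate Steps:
$w{\left(Z \right)} = -9 + i \sqrt{2}$ ($w{\left(Z \right)} = -9 + \sqrt{5 - 7} = -9 + \sqrt{-2} = -9 + i \sqrt{2}$)
$F = 1$ ($F = \left(-3 + 4\right)^{2} = 1^{2} = 1$)
$\left(\frac{32 + w{\left(u \right)}}{-42 + U{\left(-10,15 \right)}} + 461\right) F = \left(\frac{32 - \left(9 - i \sqrt{2}\right)}{-42 - 10} + 461\right) 1 = \left(\frac{23 + i \sqrt{2}}{-52} + 461\right) 1 = \left(\left(23 + i \sqrt{2}\right) \left(- \frac{1}{52}\right) + 461\right) 1 = \left(\left(- \frac{23}{52} - \frac{i \sqrt{2}}{52}\right) + 461\right) 1 = \left(\frac{23949}{52} - \frac{i \sqrt{2}}{52}\right) 1 = \frac{23949}{52} - \frac{i \sqrt{2}}{52}$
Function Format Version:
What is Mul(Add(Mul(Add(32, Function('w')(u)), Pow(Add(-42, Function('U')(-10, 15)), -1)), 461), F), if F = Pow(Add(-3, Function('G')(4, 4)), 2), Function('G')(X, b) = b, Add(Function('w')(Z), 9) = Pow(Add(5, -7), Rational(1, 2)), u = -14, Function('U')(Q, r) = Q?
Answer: Add(Rational(23949, 52), Mul(Rational(-1, 52), I, Pow(2, Rational(1, 2)))) ≈ Add(460.56, Mul(-0.027196, I))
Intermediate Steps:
Function('w')(Z) = Add(-9, Mul(I, Pow(2, Rational(1, 2)))) (Function('w')(Z) = Add(-9, Pow(Add(5, -7), Rational(1, 2))) = Add(-9, Pow(-2, Rational(1, 2))) = Add(-9, Mul(I, Pow(2, Rational(1, 2)))))
F = 1 (F = Pow(Add(-3, 4), 2) = Pow(1, 2) = 1)
Mul(Add(Mul(Add(32, Function('w')(u)), Pow(Add(-42, Function('U')(-10, 15)), -1)), 461), F) = Mul(Add(Mul(Add(32, Add(-9, Mul(I, Pow(2, Rational(1, 2))))), Pow(Add(-42, -10), -1)), 461), 1) = Mul(Add(Mul(Add(23, Mul(I, Pow(2, Rational(1, 2)))), Pow(-52, -1)), 461), 1) = Mul(Add(Mul(Add(23, Mul(I, Pow(2, Rational(1, 2)))), Rational(-1, 52)), 461), 1) = Mul(Add(Add(Rational(-23, 52), Mul(Rational(-1, 52), I, Pow(2, Rational(1, 2)))), 461), 1) = Mul(Add(Rational(23949, 52), Mul(Rational(-1, 52), I, Pow(2, Rational(1, 2)))), 1) = Add(Rational(23949, 52), Mul(Rational(-1, 52), I, Pow(2, Rational(1, 2))))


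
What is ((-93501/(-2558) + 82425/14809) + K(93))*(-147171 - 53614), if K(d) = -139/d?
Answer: -28735532412442765/3522972246 ≈ -8.1566e+6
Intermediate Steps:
((-93501/(-2558) + 82425/14809) + K(93))*(-147171 - 53614) = ((-93501/(-2558) + 82425/14809) - 139/93)*(-147171 - 53614) = ((-93501*(-1/2558) + 82425*(1/14809)) - 139*1/93)*(-200785) = ((93501/2558 + 82425/14809) - 139/93)*(-200785) = (1595499459/37881422 - 139/93)*(-200785) = (143115932029/3522972246)*(-200785) = -28735532412442765/3522972246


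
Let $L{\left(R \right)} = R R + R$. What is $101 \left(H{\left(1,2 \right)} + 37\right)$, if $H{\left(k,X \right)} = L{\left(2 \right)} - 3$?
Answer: $4040$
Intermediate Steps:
$L{\left(R \right)} = R + R^{2}$ ($L{\left(R \right)} = R^{2} + R = R + R^{2}$)
$H{\left(k,X \right)} = 3$ ($H{\left(k,X \right)} = 2 \left(1 + 2\right) - 3 = 2 \cdot 3 - 3 = 6 - 3 = 3$)
$101 \left(H{\left(1,2 \right)} + 37\right) = 101 \left(3 + 37\right) = 101 \cdot 40 = 4040$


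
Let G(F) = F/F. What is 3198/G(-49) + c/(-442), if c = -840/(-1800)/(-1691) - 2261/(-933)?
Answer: 1858420509027/581120605 ≈ 3198.0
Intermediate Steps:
G(F) = 1
c = 6371526/2629505 (c = -840*(-1/1800)*(-1/1691) - 2261*(-1/933) = (7/15)*(-1/1691) + 2261/933 = -7/25365 + 2261/933 = 6371526/2629505 ≈ 2.4231)
3198/G(-49) + c/(-442) = 3198/1 + (6371526/2629505)/(-442) = 3198*1 + (6371526/2629505)*(-1/442) = 3198 - 3185763/581120605 = 1858420509027/581120605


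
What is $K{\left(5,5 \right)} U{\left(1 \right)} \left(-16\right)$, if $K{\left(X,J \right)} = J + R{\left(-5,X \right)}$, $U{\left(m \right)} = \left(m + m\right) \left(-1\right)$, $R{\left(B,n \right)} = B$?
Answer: $0$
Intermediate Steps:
$U{\left(m \right)} = - 2 m$ ($U{\left(m \right)} = 2 m \left(-1\right) = - 2 m$)
$K{\left(X,J \right)} = -5 + J$ ($K{\left(X,J \right)} = J - 5 = -5 + J$)
$K{\left(5,5 \right)} U{\left(1 \right)} \left(-16\right) = \left(-5 + 5\right) \left(\left(-2\right) 1\right) \left(-16\right) = 0 \left(-2\right) \left(-16\right) = 0 \left(-16\right) = 0$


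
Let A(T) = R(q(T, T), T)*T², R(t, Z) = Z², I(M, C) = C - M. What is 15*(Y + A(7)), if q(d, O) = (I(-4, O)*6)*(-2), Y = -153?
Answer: 33720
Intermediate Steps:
q(d, O) = -48 - 12*O (q(d, O) = ((O - 1*(-4))*6)*(-2) = ((O + 4)*6)*(-2) = ((4 + O)*6)*(-2) = (24 + 6*O)*(-2) = -48 - 12*O)
A(T) = T⁴ (A(T) = T²*T² = T⁴)
15*(Y + A(7)) = 15*(-153 + 7⁴) = 15*(-153 + 2401) = 15*2248 = 33720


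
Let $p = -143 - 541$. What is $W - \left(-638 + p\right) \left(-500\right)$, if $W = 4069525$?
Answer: $3408525$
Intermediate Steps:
$p = -684$
$W - \left(-638 + p\right) \left(-500\right) = 4069525 - \left(-638 - 684\right) \left(-500\right) = 4069525 - \left(-1322\right) \left(-500\right) = 4069525 - 661000 = 3408525$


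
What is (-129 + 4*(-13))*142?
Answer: -25702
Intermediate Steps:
(-129 + 4*(-13))*142 = (-129 - 52)*142 = -181*142 = -25702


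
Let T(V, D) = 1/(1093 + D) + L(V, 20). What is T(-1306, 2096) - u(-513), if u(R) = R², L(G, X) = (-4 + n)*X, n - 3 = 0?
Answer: -839309720/3189 ≈ -2.6319e+5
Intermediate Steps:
n = 3 (n = 3 + 0 = 3)
L(G, X) = -X (L(G, X) = (-4 + 3)*X = -X)
T(V, D) = -20 + 1/(1093 + D) (T(V, D) = 1/(1093 + D) - 1*20 = 1/(1093 + D) - 20 = -20 + 1/(1093 + D))
T(-1306, 2096) - u(-513) = (-21859 - 20*2096)/(1093 + 2096) - 1*(-513)² = (-21859 - 41920)/3189 - 1*263169 = (1/3189)*(-63779) - 263169 = -63779/3189 - 263169 = -839309720/3189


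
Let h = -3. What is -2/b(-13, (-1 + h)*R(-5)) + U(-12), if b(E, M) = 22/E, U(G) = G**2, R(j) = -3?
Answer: 1597/11 ≈ 145.18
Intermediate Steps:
-2/b(-13, (-1 + h)*R(-5)) + U(-12) = -2/(22/(-13)) + (-12)**2 = -2/(22*(-1/13)) + 144 = -2/(-22/13) + 144 = -2*(-13/22) + 144 = 13/11 + 144 = 1597/11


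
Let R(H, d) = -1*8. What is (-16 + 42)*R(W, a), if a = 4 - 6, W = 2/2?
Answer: -208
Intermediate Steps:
W = 1 (W = 2*(½) = 1)
a = -2
R(H, d) = -8
(-16 + 42)*R(W, a) = (-16 + 42)*(-8) = 26*(-8) = -208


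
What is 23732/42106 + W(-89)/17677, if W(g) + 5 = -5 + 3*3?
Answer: 209734229/372153881 ≈ 0.56357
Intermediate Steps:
W(g) = -1 (W(g) = -5 + (-5 + 3*3) = -5 + (-5 + 9) = -5 + 4 = -1)
23732/42106 + W(-89)/17677 = 23732/42106 - 1/17677 = 23732*(1/42106) - 1*1/17677 = 11866/21053 - 1/17677 = 209734229/372153881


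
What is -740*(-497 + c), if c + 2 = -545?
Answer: 772560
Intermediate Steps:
c = -547 (c = -2 - 545 = -547)
-740*(-497 + c) = -740*(-497 - 547) = -740*(-1044) = 772560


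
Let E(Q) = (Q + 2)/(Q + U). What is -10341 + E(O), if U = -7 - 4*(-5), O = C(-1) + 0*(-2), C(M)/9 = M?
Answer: -41371/4 ≈ -10343.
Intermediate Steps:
C(M) = 9*M
O = -9 (O = 9*(-1) + 0*(-2) = -9 + 0 = -9)
U = 13 (U = -7 + 20 = 13)
E(Q) = (2 + Q)/(13 + Q) (E(Q) = (Q + 2)/(Q + 13) = (2 + Q)/(13 + Q))
-10341 + E(O) = -10341 + (2 - 9)/(13 - 9) = -10341 - 7/4 = -41371/4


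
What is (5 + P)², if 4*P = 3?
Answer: 529/16 ≈ 33.063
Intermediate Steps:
P = ¾ (P = (¼)*3 = ¾ ≈ 0.75000)
(5 + P)² = (5 + ¾)² = (23/4)² = 529/16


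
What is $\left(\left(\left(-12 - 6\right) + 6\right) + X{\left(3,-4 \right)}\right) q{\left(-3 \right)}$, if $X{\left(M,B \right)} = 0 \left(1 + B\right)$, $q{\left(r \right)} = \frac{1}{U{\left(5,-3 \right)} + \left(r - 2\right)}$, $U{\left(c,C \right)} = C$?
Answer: $\frac{3}{2} \approx 1.5$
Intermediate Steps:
$q{\left(r \right)} = \frac{1}{-5 + r}$ ($q{\left(r \right)} = \frac{1}{-3 + \left(r - 2\right)} = \frac{1}{-3 + \left(-2 + r\right)} = \frac{1}{-5 + r}$)
$X{\left(M,B \right)} = 0$
$\left(\left(\left(-12 - 6\right) + 6\right) + X{\left(3,-4 \right)}\right) q{\left(-3 \right)} = \frac{\left(\left(-12 - 6\right) + 6\right) + 0}{-5 - 3} = \frac{\left(-18 + 6\right) + 0}{-8} = \left(-12 + 0\right) \left(- \frac{1}{8}\right) = \left(-12\right) \left(- \frac{1}{8}\right) = \frac{3}{2}$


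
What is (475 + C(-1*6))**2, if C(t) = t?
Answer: 219961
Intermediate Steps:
(475 + C(-1*6))**2 = (475 - 1*6)**2 = (475 - 6)**2 = 469**2 = 219961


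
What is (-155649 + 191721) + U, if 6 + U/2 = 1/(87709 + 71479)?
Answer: 2870159641/79594 ≈ 36060.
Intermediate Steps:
U = -955127/79594 (U = -12 + 2/(87709 + 71479) = -12 + 2/159188 = -12 + 2*(1/159188) = -12 + 1/79594 = -955127/79594 ≈ -12.000)
(-155649 + 191721) + U = (-155649 + 191721) - 955127/79594 = 36072 - 955127/79594 = 2870159641/79594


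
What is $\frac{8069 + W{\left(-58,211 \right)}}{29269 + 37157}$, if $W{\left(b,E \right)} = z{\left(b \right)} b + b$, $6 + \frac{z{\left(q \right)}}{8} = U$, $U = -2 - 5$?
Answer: $\frac{4681}{22142} \approx 0.21141$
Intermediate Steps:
$U = -7$
$z{\left(q \right)} = -104$ ($z{\left(q \right)} = -48 + 8 \left(-7\right) = -48 - 56 = -104$)
$W{\left(b,E \right)} = - 103 b$ ($W{\left(b,E \right)} = - 104 b + b = - 103 b$)
$\frac{8069 + W{\left(-58,211 \right)}}{29269 + 37157} = \frac{8069 - -5974}{29269 + 37157} = \frac{8069 + 5974}{66426} = 14043 \cdot \frac{1}{66426} = \frac{4681}{22142}$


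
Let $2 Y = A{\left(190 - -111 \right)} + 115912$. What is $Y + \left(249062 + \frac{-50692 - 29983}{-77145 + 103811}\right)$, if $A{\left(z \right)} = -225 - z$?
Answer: $\frac{8179848155}{26666} \approx 3.0675 \cdot 10^{5}$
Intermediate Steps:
$Y = 57693$ ($Y = \frac{\left(-225 - \left(190 - -111\right)\right) + 115912}{2} = \frac{\left(-225 - \left(190 + 111\right)\right) + 115912}{2} = \frac{\left(-225 - 301\right) + 115912}{2} = \frac{-526 + 115912}{2} = \frac{1}{2} \cdot 115386 = 57693$)
$Y + \left(249062 + \frac{-50692 - 29983}{-77145 + 103811}\right) = 57693 + \left(249062 + \frac{-50692 - 29983}{-77145 + 103811}\right) = 57693 + \left(249062 - \frac{80675}{26666}\right) = 57693 + \frac{6641406617}{26666} = \frac{8179848155}{26666}$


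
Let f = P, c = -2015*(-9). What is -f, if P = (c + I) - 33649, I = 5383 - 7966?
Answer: 18097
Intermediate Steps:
I = -2583
c = 18135
P = -18097 (P = (18135 - 2583) - 33649 = 15552 - 33649 = -18097)
f = -18097
-f = -1*(-18097) = 18097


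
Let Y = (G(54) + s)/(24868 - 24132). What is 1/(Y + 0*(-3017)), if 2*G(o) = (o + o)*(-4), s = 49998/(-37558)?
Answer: -13821344/4081263 ≈ -3.3865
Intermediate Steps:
s = -24999/18779 (s = 49998*(-1/37558) = -24999/18779 ≈ -1.3312)
G(o) = -4*o (G(o) = ((o + o)*(-4))/2 = ((2*o)*(-4))/2 = (-8*o)/2 = -4*o)
Y = -4081263/13821344 (Y = (-4*54 - 24999/18779)/(24868 - 24132) = (-216 - 24999/18779)/736 = -4081263/18779*1/736 = -4081263/13821344 ≈ -0.29529)
1/(Y + 0*(-3017)) = 1/(-4081263/13821344 + 0*(-3017)) = 1/(-4081263/13821344 + 0) = 1/(-4081263/13821344) = -13821344/4081263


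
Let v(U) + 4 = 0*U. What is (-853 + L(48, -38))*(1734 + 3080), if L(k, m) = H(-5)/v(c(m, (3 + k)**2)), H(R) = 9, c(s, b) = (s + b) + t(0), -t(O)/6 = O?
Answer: -8234347/2 ≈ -4.1172e+6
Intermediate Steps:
t(O) = -6*O
c(s, b) = b + s (c(s, b) = (s + b) - 6*0 = (b + s) + 0 = b + s)
v(U) = -4 (v(U) = -4 + 0*U = -4 + 0 = -4)
L(k, m) = -9/4 (L(k, m) = 9/(-4) = 9*(-1/4) = -9/4)
(-853 + L(48, -38))*(1734 + 3080) = (-853 - 9/4)*(1734 + 3080) = -3421/4*4814 = -8234347/2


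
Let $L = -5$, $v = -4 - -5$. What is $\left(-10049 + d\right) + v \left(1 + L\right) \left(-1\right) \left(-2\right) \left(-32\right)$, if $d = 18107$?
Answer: $8314$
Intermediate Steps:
$v = 1$ ($v = -4 + 5 = 1$)
$\left(-10049 + d\right) + v \left(1 + L\right) \left(-1\right) \left(-2\right) \left(-32\right) = \left(-10049 + 18107\right) + 1 \left(1 - 5\right) \left(-1\right) \left(-2\right) \left(-32\right) = 8058 + 1 \left(\left(-4\right) \left(-1\right)\right) \left(-2\right) \left(-32\right) = 8058 + 1 \cdot 4 \left(-2\right) \left(-32\right) = 8058 + 4 \left(-2\right) \left(-32\right) = 8058 - -256 = 8058 + 256 = 8314$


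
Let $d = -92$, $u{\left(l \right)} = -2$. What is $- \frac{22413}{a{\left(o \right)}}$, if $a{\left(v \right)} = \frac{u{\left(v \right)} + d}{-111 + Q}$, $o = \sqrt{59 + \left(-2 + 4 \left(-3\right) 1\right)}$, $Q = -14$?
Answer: $- \frac{2801625}{94} \approx -29805.0$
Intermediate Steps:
$o = 3 \sqrt{5}$ ($o = \sqrt{59 - 14} = \sqrt{45} = 3 \sqrt{5} \approx 6.7082$)
$a{\left(v \right)} = \frac{94}{125}$ ($a{\left(v \right)} = \frac{-2 - 92}{-111 - 14} = - \frac{94}{-125} = \left(-94\right) \left(- \frac{1}{125}\right) = \frac{94}{125}$)
$- \frac{22413}{a{\left(o \right)}} = - \frac{22413}{\frac{94}{125}} = \left(-22413\right) \frac{125}{94} = - \frac{2801625}{94}$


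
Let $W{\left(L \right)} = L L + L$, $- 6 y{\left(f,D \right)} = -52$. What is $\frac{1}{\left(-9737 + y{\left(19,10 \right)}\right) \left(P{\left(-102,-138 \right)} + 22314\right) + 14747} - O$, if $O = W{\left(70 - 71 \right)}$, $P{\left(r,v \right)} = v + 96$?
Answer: $- \frac{1}{216654693} \approx -4.6156 \cdot 10^{-9}$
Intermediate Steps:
$y{\left(f,D \right)} = \frac{26}{3}$ ($y{\left(f,D \right)} = \left(- \frac{1}{6}\right) \left(-52\right) = \frac{26}{3}$)
$P{\left(r,v \right)} = 96 + v$
$W{\left(L \right)} = L + L^{2}$ ($W{\left(L \right)} = L^{2} + L = L + L^{2}$)
$O = 0$ ($O = \left(70 - 71\right) \left(1 + \left(70 - 71\right)\right) = - (1 - 1) = \left(-1\right) 0 = 0$)
$\frac{1}{\left(-9737 + y{\left(19,10 \right)}\right) \left(P{\left(-102,-138 \right)} + 22314\right) + 14747} - O = \frac{1}{\left(-9737 + \frac{26}{3}\right) \left(\left(96 - 138\right) + 22314\right) + 14747} - 0 = \frac{1}{- \frac{29185 \left(-42 + 22314\right)}{3} + 14747} + 0 = \frac{1}{\left(- \frac{29185}{3}\right) 22272 + 14747} + 0 = \frac{1}{-216669440 + 14747} + 0 = \frac{1}{-216654693} + 0 = - \frac{1}{216654693} + 0 = - \frac{1}{216654693}$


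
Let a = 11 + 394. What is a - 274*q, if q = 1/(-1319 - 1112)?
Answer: 984829/2431 ≈ 405.11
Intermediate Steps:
q = -1/2431 (q = 1/(-2431) = -1/2431 ≈ -0.00041135)
a = 405
a - 274*q = 405 - 274*(-1/2431) = 405 + 274/2431 = 984829/2431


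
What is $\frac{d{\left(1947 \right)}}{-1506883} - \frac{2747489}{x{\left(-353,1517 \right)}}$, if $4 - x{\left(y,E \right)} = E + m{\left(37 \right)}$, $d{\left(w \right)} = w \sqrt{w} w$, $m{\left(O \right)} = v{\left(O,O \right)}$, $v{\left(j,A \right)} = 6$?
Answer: $\frac{2747489}{1519} - \frac{3790809 \sqrt{1947}}{1506883} \approx 1697.7$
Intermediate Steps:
$m{\left(O \right)} = 6$
$d{\left(w \right)} = w^{\frac{5}{2}}$ ($d{\left(w \right)} = w^{\frac{3}{2}} w = w^{\frac{5}{2}}$)
$x{\left(y,E \right)} = -2 - E$ ($x{\left(y,E \right)} = 4 - \left(E + 6\right) = 4 - \left(6 + E\right) = -2 - E$)
$\frac{d{\left(1947 \right)}}{-1506883} - \frac{2747489}{x{\left(-353,1517 \right)}} = \frac{1947^{\frac{5}{2}}}{-1506883} - \frac{2747489}{-2 - 1517} = 3790809 \sqrt{1947} \left(- \frac{1}{1506883}\right) - \frac{2747489}{-2 - 1517} = - \frac{3790809 \sqrt{1947}}{1506883} - \frac{2747489}{-1519} = - \frac{3790809 \sqrt{1947}}{1506883} - - \frac{2747489}{1519} = - \frac{3790809 \sqrt{1947}}{1506883} + \frac{2747489}{1519} = \frac{2747489}{1519} - \frac{3790809 \sqrt{1947}}{1506883}$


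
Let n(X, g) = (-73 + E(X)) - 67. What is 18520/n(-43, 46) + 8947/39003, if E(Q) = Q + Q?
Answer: -360156769/4407339 ≈ -81.718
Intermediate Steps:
E(Q) = 2*Q
n(X, g) = -140 + 2*X (n(X, g) = (-73 + 2*X) - 67 = -140 + 2*X)
18520/n(-43, 46) + 8947/39003 = 18520/(-140 + 2*(-43)) + 8947/39003 = 18520/(-140 - 86) + 8947*(1/39003) = 18520/(-226) + 8947/39003 = 18520*(-1/226) + 8947/39003 = -9260/113 + 8947/39003 = -360156769/4407339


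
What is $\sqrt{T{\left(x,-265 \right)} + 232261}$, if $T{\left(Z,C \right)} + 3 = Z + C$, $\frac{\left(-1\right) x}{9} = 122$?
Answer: $3 \sqrt{25655} \approx 480.52$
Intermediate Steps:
$x = -1098$ ($x = \left(-9\right) 122 = -1098$)
$T{\left(Z,C \right)} = -3 + C + Z$ ($T{\left(Z,C \right)} = -3 + \left(Z + C\right) = -3 + \left(C + Z\right) = -3 + C + Z$)
$\sqrt{T{\left(x,-265 \right)} + 232261} = \sqrt{\left(-3 - 265 - 1098\right) + 232261} = \sqrt{-1366 + 232261} = \sqrt{230895} = 3 \sqrt{25655}$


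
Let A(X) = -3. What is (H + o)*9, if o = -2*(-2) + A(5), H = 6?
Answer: 63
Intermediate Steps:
o = 1 (o = -2*(-2) - 3 = 4 - 3 = 1)
(H + o)*9 = (6 + 1)*9 = 7*9 = 63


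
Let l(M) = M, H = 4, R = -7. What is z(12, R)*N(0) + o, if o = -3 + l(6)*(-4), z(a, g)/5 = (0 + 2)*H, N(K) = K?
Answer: -27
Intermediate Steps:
z(a, g) = 40 (z(a, g) = 5*((0 + 2)*4) = 5*(2*4) = 5*8 = 40)
o = -27 (o = -3 + 6*(-4) = -3 - 24 = -27)
z(12, R)*N(0) + o = 40*0 - 27 = 0 - 27 = -27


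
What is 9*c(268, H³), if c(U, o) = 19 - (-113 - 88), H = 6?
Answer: 1980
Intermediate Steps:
c(U, o) = 220 (c(U, o) = 19 - 1*(-201) = 19 + 201 = 220)
9*c(268, H³) = 9*220 = 1980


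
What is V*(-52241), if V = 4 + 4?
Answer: -417928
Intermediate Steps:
V = 8
V*(-52241) = 8*(-52241) = -417928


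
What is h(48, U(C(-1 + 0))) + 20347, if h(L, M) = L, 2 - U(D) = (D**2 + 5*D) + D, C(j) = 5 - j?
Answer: 20395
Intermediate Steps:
U(D) = 2 - D**2 - 6*D (U(D) = 2 - ((D**2 + 5*D) + D) = 2 - (D**2 + 6*D) = 2 + (-D**2 - 6*D) = 2 - D**2 - 6*D)
h(48, U(C(-1 + 0))) + 20347 = 48 + 20347 = 20395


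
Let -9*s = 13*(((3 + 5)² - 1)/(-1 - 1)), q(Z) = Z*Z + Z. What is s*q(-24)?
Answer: 25116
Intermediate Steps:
q(Z) = Z + Z² (q(Z) = Z² + Z = Z + Z²)
s = 91/2 (s = -13*((3 + 5)² - 1)/(-1 - 1)/9 = -13*(8² - 1)/(-2)/9 = -13*(64 - 1)*(-½)/9 = -13*63*(-½)/9 = -13*(-63)/(9*2) = -⅑*(-819/2) = 91/2 ≈ 45.500)
s*q(-24) = 91*(-24*(1 - 24))/2 = 91*(-24*(-23))/2 = (91/2)*552 = 25116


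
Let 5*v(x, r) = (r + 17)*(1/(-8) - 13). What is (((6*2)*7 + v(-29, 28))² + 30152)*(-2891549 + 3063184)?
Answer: 344000650195/64 ≈ 5.3750e+9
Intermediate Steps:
v(x, r) = -357/8 - 21*r/8 (v(x, r) = ((r + 17)*(1/(-8) - 13))/5 = ((17 + r)*(-⅛ - 13))/5 = ((17 + r)*(-105/8))/5 = (-1785/8 - 105*r/8)/5 = -357/8 - 21*r/8)
(((6*2)*7 + v(-29, 28))² + 30152)*(-2891549 + 3063184) = (((6*2)*7 + (-357/8 - 21/8*28))² + 30152)*(-2891549 + 3063184) = ((12*7 + (-357/8 - 147/2))² + 30152)*171635 = ((84 - 945/8)² + 30152)*171635 = ((-273/8)² + 30152)*171635 = (74529/64 + 30152)*171635 = (2004257/64)*171635 = 344000650195/64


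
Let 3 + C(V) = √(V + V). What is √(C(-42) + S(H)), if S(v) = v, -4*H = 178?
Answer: √(-190 + 8*I*√21)/2 ≈ 0.66187 + 6.9237*I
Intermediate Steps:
H = -89/2 (H = -¼*178 = -89/2 ≈ -44.500)
C(V) = -3 + √2*√V (C(V) = -3 + √(V + V) = -3 + √(2*V) = -3 + √2*√V)
√(C(-42) + S(H)) = √((-3 + √2*√(-42)) - 89/2) = √((-3 + √2*(I*√42)) - 89/2) = √((-3 + 2*I*√21) - 89/2) = √(-95/2 + 2*I*√21)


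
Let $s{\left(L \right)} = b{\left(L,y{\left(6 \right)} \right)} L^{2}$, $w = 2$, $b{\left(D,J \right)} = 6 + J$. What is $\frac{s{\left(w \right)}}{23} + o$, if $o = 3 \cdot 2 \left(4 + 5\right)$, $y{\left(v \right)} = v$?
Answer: $\frac{1290}{23} \approx 56.087$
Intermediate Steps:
$s{\left(L \right)} = 12 L^{2}$ ($s{\left(L \right)} = \left(6 + 6\right) L^{2} = 12 L^{2}$)
$o = 54$ ($o = 6 \cdot 9 = 54$)
$\frac{s{\left(w \right)}}{23} + o = \frac{12 \cdot 2^{2}}{23} + 54 = 12 \cdot 4 \cdot \frac{1}{23} + 54 = 48 \cdot \frac{1}{23} + 54 = \frac{48}{23} + 54 = \frac{1290}{23}$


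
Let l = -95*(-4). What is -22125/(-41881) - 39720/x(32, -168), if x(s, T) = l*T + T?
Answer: 18331490/15956661 ≈ 1.1488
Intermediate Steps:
l = 380
x(s, T) = 381*T (x(s, T) = 380*T + T = 381*T)
-22125/(-41881) - 39720/x(32, -168) = -22125/(-41881) - 39720/(381*(-168)) = -22125*(-1/41881) - 39720/(-64008) = 22125/41881 - 39720*(-1/64008) = 22125/41881 + 1655/2667 = 18331490/15956661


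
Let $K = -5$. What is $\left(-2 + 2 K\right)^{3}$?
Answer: $-1728$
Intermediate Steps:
$\left(-2 + 2 K\right)^{3} = \left(-2 + 2 \left(-5\right)\right)^{3} = \left(-2 - 10\right)^{3} = \left(-12\right)^{3} = -1728$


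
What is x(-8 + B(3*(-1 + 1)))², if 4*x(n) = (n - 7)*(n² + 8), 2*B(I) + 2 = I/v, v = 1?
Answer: 126736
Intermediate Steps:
B(I) = -1 + I/2 (B(I) = -1 + (I/1)/2 = -1 + (I*1)/2 = -1 + I/2)
x(n) = (-7 + n)*(8 + n²)/4 (x(n) = ((n - 7)*(n² + 8))/4 = ((-7 + n)*(8 + n²))/4 = (-7 + n)*(8 + n²)/4)
x(-8 + B(3*(-1 + 1)))² = (-14 + 2*(-8 + (-1 + (3*(-1 + 1))/2)) - 7*(-8 + (-1 + (3*(-1 + 1))/2))²/4 + (-8 + (-1 + (3*(-1 + 1))/2))³/4)² = (-14 + 2*(-8 + (-1 + (3*0)/2)) - 7*(-8 + (-1 + (3*0)/2))²/4 + (-8 + (-1 + (3*0)/2))³/4)² = (-14 + 2*(-8 + (-1 + (½)*0)) - 7*(-8 + (-1 + (½)*0))²/4 + (-8 + (-1 + (½)*0))³/4)² = (-14 + 2*(-8 + (-1 + 0)) - 7*(-8 + (-1 + 0))²/4 + (-8 + (-1 + 0))³/4)² = (-14 + 2*(-8 - 1) - 7*(-8 - 1)²/4 + (-8 - 1)³/4)² = (-14 + 2*(-9) - 7/4*(-9)² + (¼)*(-9)³)² = (-14 - 18 - 7/4*81 + (¼)*(-729))² = (-14 - 18 - 567/4 - 729/4)² = (-356)² = 126736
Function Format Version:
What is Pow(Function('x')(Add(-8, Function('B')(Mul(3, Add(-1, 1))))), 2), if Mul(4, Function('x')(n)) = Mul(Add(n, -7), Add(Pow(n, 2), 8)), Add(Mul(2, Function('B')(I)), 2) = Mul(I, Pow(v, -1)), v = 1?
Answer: 126736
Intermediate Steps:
Function('B')(I) = Add(-1, Mul(Rational(1, 2), I)) (Function('B')(I) = Add(-1, Mul(Rational(1, 2), Mul(I, Pow(1, -1)))) = Add(-1, Mul(Rational(1, 2), Mul(I, 1))) = Add(-1, Mul(Rational(1, 2), I)))
Function('x')(n) = Mul(Rational(1, 4), Add(-7, n), Add(8, Pow(n, 2))) (Function('x')(n) = Mul(Rational(1, 4), Mul(Add(n, -7), Add(Pow(n, 2), 8))) = Mul(Rational(1, 4), Mul(Add(-7, n), Add(8, Pow(n, 2)))) = Mul(Rational(1, 4), Add(-7, n), Add(8, Pow(n, 2))))
Pow(Function('x')(Add(-8, Function('B')(Mul(3, Add(-1, 1))))), 2) = Pow(Add(-14, Mul(2, Add(-8, Add(-1, Mul(Rational(1, 2), Mul(3, Add(-1, 1)))))), Mul(Rational(-7, 4), Pow(Add(-8, Add(-1, Mul(Rational(1, 2), Mul(3, Add(-1, 1))))), 2)), Mul(Rational(1, 4), Pow(Add(-8, Add(-1, Mul(Rational(1, 2), Mul(3, Add(-1, 1))))), 3))), 2) = Pow(Add(-14, Mul(2, Add(-8, Add(-1, Mul(Rational(1, 2), Mul(3, 0))))), Mul(Rational(-7, 4), Pow(Add(-8, Add(-1, Mul(Rational(1, 2), Mul(3, 0)))), 2)), Mul(Rational(1, 4), Pow(Add(-8, Add(-1, Mul(Rational(1, 2), Mul(3, 0)))), 3))), 2) = Pow(Add(-14, Mul(2, Add(-8, Add(-1, Mul(Rational(1, 2), 0)))), Mul(Rational(-7, 4), Pow(Add(-8, Add(-1, Mul(Rational(1, 2), 0))), 2)), Mul(Rational(1, 4), Pow(Add(-8, Add(-1, Mul(Rational(1, 2), 0))), 3))), 2) = Pow(Add(-14, Mul(2, Add(-8, Add(-1, 0))), Mul(Rational(-7, 4), Pow(Add(-8, Add(-1, 0)), 2)), Mul(Rational(1, 4), Pow(Add(-8, Add(-1, 0)), 3))), 2) = Pow(Add(-14, Mul(2, Add(-8, -1)), Mul(Rational(-7, 4), Pow(Add(-8, -1), 2)), Mul(Rational(1, 4), Pow(Add(-8, -1), 3))), 2) = Pow(Add(-14, Mul(2, -9), Mul(Rational(-7, 4), Pow(-9, 2)), Mul(Rational(1, 4), Pow(-9, 3))), 2) = Pow(Add(-14, -18, Mul(Rational(-7, 4), 81), Mul(Rational(1, 4), -729)), 2) = Pow(Add(-14, -18, Rational(-567, 4), Rational(-729, 4)), 2) = Pow(-356, 2) = 126736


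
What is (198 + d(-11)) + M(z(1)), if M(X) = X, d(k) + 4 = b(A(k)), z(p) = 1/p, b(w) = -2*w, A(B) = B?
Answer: 217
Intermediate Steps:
z(p) = 1/p
d(k) = -4 - 2*k
(198 + d(-11)) + M(z(1)) = (198 + (-4 - 2*(-11))) + 1/1 = (198 + (-4 + 22)) + 1 = (198 + 18) + 1 = 216 + 1 = 217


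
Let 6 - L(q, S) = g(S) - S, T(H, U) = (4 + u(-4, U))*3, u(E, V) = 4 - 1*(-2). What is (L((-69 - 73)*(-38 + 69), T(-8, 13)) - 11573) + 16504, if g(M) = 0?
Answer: 4967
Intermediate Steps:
u(E, V) = 6 (u(E, V) = 4 + 2 = 6)
T(H, U) = 30 (T(H, U) = (4 + 6)*3 = 10*3 = 30)
L(q, S) = 6 + S (L(q, S) = 6 - (0 - S) = 6 - (-1)*S = 6 + S)
(L((-69 - 73)*(-38 + 69), T(-8, 13)) - 11573) + 16504 = ((6 + 30) - 11573) + 16504 = (36 - 11573) + 16504 = -11537 + 16504 = 4967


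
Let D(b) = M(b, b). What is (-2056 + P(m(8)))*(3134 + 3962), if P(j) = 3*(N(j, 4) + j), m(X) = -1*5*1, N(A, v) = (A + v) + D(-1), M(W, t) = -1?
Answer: -14738392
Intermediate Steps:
D(b) = -1
N(A, v) = -1 + A + v (N(A, v) = (A + v) - 1 = -1 + A + v)
m(X) = -5 (m(X) = -5*1 = -5)
P(j) = 9 + 6*j (P(j) = 3*((-1 + j + 4) + j) = 3*((3 + j) + j) = 3*(3 + 2*j) = 9 + 6*j)
(-2056 + P(m(8)))*(3134 + 3962) = (-2056 + (9 + 6*(-5)))*(3134 + 3962) = (-2056 + (9 - 30))*7096 = (-2056 - 21)*7096 = -2077*7096 = -14738392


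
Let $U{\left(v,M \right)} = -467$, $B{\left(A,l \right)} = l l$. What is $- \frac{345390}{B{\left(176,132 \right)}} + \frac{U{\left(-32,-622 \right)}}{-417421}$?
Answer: $- \frac{24027483697}{1212190584} \approx -19.822$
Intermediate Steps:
$B{\left(A,l \right)} = l^{2}$
$- \frac{345390}{B{\left(176,132 \right)}} + \frac{U{\left(-32,-622 \right)}}{-417421} = - \frac{345390}{132^{2}} - \frac{467}{-417421} = - \frac{345390}{17424} - - \frac{467}{417421} = \left(-345390\right) \frac{1}{17424} + \frac{467}{417421} = - \frac{57565}{2904} + \frac{467}{417421} = - \frac{24027483697}{1212190584}$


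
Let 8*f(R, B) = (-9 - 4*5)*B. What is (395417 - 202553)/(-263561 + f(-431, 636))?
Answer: -385728/531733 ≈ -0.72542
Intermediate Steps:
f(R, B) = -29*B/8 (f(R, B) = ((-9 - 4*5)*B)/8 = ((-9 - 20)*B)/8 = (-29*B)/8 = -29*B/8)
(395417 - 202553)/(-263561 + f(-431, 636)) = (395417 - 202553)/(-263561 - 29/8*636) = 192864/(-263561 - 4611/2) = 192864/(-531733/2) = 192864*(-2/531733) = -385728/531733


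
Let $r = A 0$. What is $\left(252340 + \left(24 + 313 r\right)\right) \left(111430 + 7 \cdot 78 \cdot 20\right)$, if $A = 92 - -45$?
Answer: $30876735400$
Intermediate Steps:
$A = 137$ ($A = 92 + 45 = 137$)
$r = 0$ ($r = 137 \cdot 0 = 0$)
$\left(252340 + \left(24 + 313 r\right)\right) \left(111430 + 7 \cdot 78 \cdot 20\right) = \left(252340 + \left(24 + 313 \cdot 0\right)\right) \left(111430 + 7 \cdot 78 \cdot 20\right) = \left(252340 + \left(24 + 0\right)\right) \left(111430 + 546 \cdot 20\right) = \left(252340 + 24\right) \left(111430 + 10920\right) = 252364 \cdot 122350 = 30876735400$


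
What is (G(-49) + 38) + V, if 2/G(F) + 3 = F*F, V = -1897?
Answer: -2228940/1199 ≈ -1859.0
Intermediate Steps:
G(F) = 2/(-3 + F**2) (G(F) = 2/(-3 + F*F) = 2/(-3 + F**2))
(G(-49) + 38) + V = (2/(-3 + (-49)**2) + 38) - 1897 = (2/(-3 + 2401) + 38) - 1897 = (2/2398 + 38) - 1897 = (2*(1/2398) + 38) - 1897 = (1/1199 + 38) - 1897 = 45563/1199 - 1897 = -2228940/1199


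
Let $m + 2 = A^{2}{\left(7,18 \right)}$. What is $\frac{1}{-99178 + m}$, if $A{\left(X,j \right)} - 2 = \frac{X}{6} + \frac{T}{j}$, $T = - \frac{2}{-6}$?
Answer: $- \frac{729}{72294824} \approx -1.0084 \cdot 10^{-5}$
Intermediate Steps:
$T = \frac{1}{3}$ ($T = \left(-2\right) \left(- \frac{1}{6}\right) = \frac{1}{3} \approx 0.33333$)
$A{\left(X,j \right)} = 2 + \frac{1}{3 j} + \frac{X}{6}$ ($A{\left(X,j \right)} = 2 + \left(\frac{X}{6} + \frac{1}{3 j}\right) = 2 + \left(\frac{1}{3 j} + \frac{X}{6}\right) = 2 + \frac{1}{3 j} + \frac{X}{6}$)
$m = \frac{5938}{729}$ ($m = -2 + \left(\frac{2 + 18 \left(12 + 7\right)}{6 \cdot 18}\right)^{2} = -2 + \left(\frac{1}{6} \cdot \frac{1}{18} \left(2 + 18 \cdot 19\right)\right)^{2} = -2 + \left(\frac{1}{6} \cdot \frac{1}{18} \left(2 + 342\right)\right)^{2} = -2 + \left(\frac{1}{6} \cdot \frac{1}{18} \cdot 344\right)^{2} = -2 + \left(\frac{86}{27}\right)^{2} = -2 + \frac{7396}{729} = \frac{5938}{729} \approx 8.1454$)
$\frac{1}{-99178 + m} = \frac{1}{-99178 + \frac{5938}{729}} = \frac{1}{- \frac{72294824}{729}} = - \frac{729}{72294824}$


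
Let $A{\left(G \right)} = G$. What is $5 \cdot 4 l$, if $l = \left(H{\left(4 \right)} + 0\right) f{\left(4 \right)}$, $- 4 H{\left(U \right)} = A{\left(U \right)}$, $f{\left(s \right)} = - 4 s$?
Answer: $320$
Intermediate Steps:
$H{\left(U \right)} = - \frac{U}{4}$
$l = 16$ ($l = \left(\left(- \frac{1}{4}\right) 4 + 0\right) \left(\left(-4\right) 4\right) = \left(-1 + 0\right) \left(-16\right) = \left(-1\right) \left(-16\right) = 16$)
$5 \cdot 4 l = 5 \cdot 4 \cdot 16 = 20 \cdot 16 = 320$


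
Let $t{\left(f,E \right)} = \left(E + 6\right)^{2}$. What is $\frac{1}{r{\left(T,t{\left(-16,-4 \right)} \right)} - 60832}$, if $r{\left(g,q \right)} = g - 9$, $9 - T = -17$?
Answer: $- \frac{1}{60815} \approx -1.6443 \cdot 10^{-5}$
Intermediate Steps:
$t{\left(f,E \right)} = \left(6 + E\right)^{2}$
$T = 26$ ($T = 9 - -17 = 9 + 17 = 26$)
$r{\left(g,q \right)} = -9 + g$
$\frac{1}{r{\left(T,t{\left(-16,-4 \right)} \right)} - 60832} = \frac{1}{\left(-9 + 26\right) - 60832} = \frac{1}{17 - 60832} = \frac{1}{-60815} = - \frac{1}{60815}$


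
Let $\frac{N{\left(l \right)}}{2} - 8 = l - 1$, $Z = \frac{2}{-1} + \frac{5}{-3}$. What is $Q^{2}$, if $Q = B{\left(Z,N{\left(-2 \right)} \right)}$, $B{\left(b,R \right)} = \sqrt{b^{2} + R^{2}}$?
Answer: $\frac{1021}{9} \approx 113.44$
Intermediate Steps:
$Z = - \frac{11}{3}$ ($Z = 2 \left(-1\right) + 5 \left(- \frac{1}{3}\right) = -2 - \frac{5}{3} = - \frac{11}{3} \approx -3.6667$)
$N{\left(l \right)} = 14 + 2 l$ ($N{\left(l \right)} = 16 + 2 \left(l - 1\right) = 16 + 2 \left(-1 + l\right) = 16 + \left(-2 + 2 l\right) = 14 + 2 l$)
$B{\left(b,R \right)} = \sqrt{R^{2} + b^{2}}$
$Q = \frac{\sqrt{1021}}{3}$ ($Q = \sqrt{\left(14 + 2 \left(-2\right)\right)^{2} + \left(- \frac{11}{3}\right)^{2}} = \sqrt{\left(14 - 4\right)^{2} + \frac{121}{9}} = \sqrt{10^{2} + \frac{121}{9}} = \sqrt{100 + \frac{121}{9}} = \sqrt{\frac{1021}{9}} = \frac{\sqrt{1021}}{3} \approx 10.651$)
$Q^{2} = \left(\frac{\sqrt{1021}}{3}\right)^{2} = \frac{1021}{9}$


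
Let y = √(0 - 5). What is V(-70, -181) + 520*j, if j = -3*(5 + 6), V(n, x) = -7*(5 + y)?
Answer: -17195 - 7*I*√5 ≈ -17195.0 - 15.652*I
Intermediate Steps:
y = I*√5 (y = √(-5) = I*√5 ≈ 2.2361*I)
V(n, x) = -35 - 7*I*√5 (V(n, x) = -7*(5 + I*√5) = -35 - 7*I*√5)
j = -33 (j = -3*11 = -33)
V(-70, -181) + 520*j = (-35 - 7*I*√5) + 520*(-33) = (-35 - 7*I*√5) - 17160 = -17195 - 7*I*√5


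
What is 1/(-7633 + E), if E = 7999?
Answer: 1/366 ≈ 0.0027322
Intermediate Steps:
1/(-7633 + E) = 1/(-7633 + 7999) = 1/366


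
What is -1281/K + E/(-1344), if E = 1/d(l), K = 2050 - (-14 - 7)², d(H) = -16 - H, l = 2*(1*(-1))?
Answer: -24101687/30274944 ≈ -0.79609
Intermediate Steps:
l = -2 (l = 2*(-1) = -2)
K = 1609 (K = 2050 - 1*(-21)² = 2050 - 1*441 = 2050 - 441 = 1609)
E = -1/14 (E = 1/(-16 - 1*(-2)) = 1/(-16 + 2) = 1/(-14) = -1/14 ≈ -0.071429)
-1281/K + E/(-1344) = -1281/1609 - 1/14/(-1344) = -1281*1/1609 - 1/14*(-1/1344) = -1281/1609 + 1/18816 = -24101687/30274944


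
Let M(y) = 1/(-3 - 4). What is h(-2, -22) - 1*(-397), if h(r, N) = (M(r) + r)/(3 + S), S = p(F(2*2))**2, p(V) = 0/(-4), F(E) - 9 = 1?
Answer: 2774/7 ≈ 396.29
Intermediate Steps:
F(E) = 10 (F(E) = 9 + 1 = 10)
p(V) = 0 (p(V) = 0*(-1/4) = 0)
M(y) = -1/7 (M(y) = 1/(-7) = -1/7)
S = 0 (S = 0**2 = 0)
h(r, N) = -1/21 + r/3 (h(r, N) = (-1/7 + r)/(3 + 0) = (-1/7 + r)/3 = (-1/7 + r)*(1/3) = -1/21 + r/3)
h(-2, -22) - 1*(-397) = (-1/21 + (1/3)*(-2)) - 1*(-397) = (-1/21 - 2/3) + 397 = -5/7 + 397 = 2774/7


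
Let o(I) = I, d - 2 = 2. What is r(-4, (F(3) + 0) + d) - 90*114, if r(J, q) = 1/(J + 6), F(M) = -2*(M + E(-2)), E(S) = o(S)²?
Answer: -20519/2 ≈ -10260.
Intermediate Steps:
d = 4 (d = 2 + 2 = 4)
E(S) = S²
F(M) = -8 - 2*M (F(M) = -2*(M + (-2)²) = -2*(M + 4) = -2*(4 + M) = -8 - 2*M)
r(J, q) = 1/(6 + J)
r(-4, (F(3) + 0) + d) - 90*114 = 1/(6 - 4) - 90*114 = 1/2 - 10260 = ½ - 10260 = -20519/2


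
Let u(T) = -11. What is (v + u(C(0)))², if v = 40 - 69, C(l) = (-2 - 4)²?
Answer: 1600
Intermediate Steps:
C(l) = 36 (C(l) = (-6)² = 36)
v = -29
(v + u(C(0)))² = (-29 - 11)² = (-40)² = 1600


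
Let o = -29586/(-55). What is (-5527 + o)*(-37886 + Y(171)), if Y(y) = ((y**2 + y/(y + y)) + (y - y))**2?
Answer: -187694938783651/44 ≈ -4.2658e+12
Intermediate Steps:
o = 29586/55 (o = -29586*(-1/55) = 29586/55 ≈ 537.93)
Y(y) = (1/2 + y**2)**2 (Y(y) = ((y**2 + y/((2*y))) + 0)**2 = ((y**2 + (1/(2*y))*y) + 0)**2 = ((y**2 + 1/2) + 0)**2 = ((1/2 + y**2) + 0)**2 = (1/2 + y**2)**2)
(-5527 + o)*(-37886 + Y(171)) = (-5527 + 29586/55)*(-37886 + (1 + 2*171**2)**2/4) = -274399*(-37886 + (1 + 2*29241)**2/4)/55 = -274399*(-37886 + (1 + 58482)**2/4)/55 = -274399*(-37886 + (1/4)*58483**2)/55 = -274399*(-37886 + (1/4)*3420261289)/55 = -274399*(-37886 + 3420261289/4)/55 = -274399/55*3420109745/4 = -187694938783651/44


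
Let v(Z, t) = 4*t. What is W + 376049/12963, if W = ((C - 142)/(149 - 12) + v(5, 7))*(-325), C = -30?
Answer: -15384821687/1775931 ≈ -8663.0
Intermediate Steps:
W = -1190800/137 (W = ((-30 - 142)/(149 - 12) + 4*7)*(-325) = (-172/137 + 28)*(-325) = (3664/137)*(-325) = -1190800/137 ≈ -8692.0)
W + 376049/12963 = -1190800/137 + 376049/12963 = -15384821687/1775931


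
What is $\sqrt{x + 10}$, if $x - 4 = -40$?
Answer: $i \sqrt{26} \approx 5.099 i$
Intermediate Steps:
$x = -36$ ($x = 4 - 40 = -36$)
$\sqrt{x + 10} = \sqrt{-36 + 10} = \sqrt{-26} = i \sqrt{26}$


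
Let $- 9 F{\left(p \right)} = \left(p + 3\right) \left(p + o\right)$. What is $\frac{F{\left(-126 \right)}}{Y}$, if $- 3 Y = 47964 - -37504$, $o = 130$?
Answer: $- \frac{41}{21367} \approx -0.0019188$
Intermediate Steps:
$Y = - \frac{85468}{3}$ ($Y = - \frac{47964 - -37504}{3} = - \frac{47964 + 37504}{3} = \left(- \frac{1}{3}\right) 85468 = - \frac{85468}{3} \approx -28489.0$)
$F{\left(p \right)} = - \frac{\left(3 + p\right) \left(130 + p\right)}{9}$ ($F{\left(p \right)} = - \frac{\left(p + 3\right) \left(p + 130\right)}{9} = - \frac{\left(3 + p\right) \left(130 + p\right)}{9}$)
$\frac{F{\left(-126 \right)}}{Y} = \frac{- \frac{130}{3} - -1862 - \frac{\left(-126\right)^{2}}{9}}{- \frac{85468}{3}} = \left(- \frac{130}{3} + 1862 - 1764\right) \left(- \frac{3}{85468}\right) = \frac{164}{3} \left(- \frac{3}{85468}\right) = - \frac{41}{21367}$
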